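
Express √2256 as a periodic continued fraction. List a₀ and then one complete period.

[47; 2, 94]

a₀ = ⌊√2256⌋ = 47.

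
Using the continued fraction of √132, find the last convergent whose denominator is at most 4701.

48599/4230

√132 = [11; 2, 22, …] (period length 2).
Convergents:
  p_0/q_0 = 11/1
  p_1/q_1 = 23/2
  p_2/q_2 = 517/45
  p_3/q_3 = 1057/92
  p_4/q_4 = 23771/2069
  p_5/q_5 = 48599/4230
  p_6/q_6 = 1092949/95129
q_5 = 4230 ≤ 4701 < 95129 = q_6, so the answer is 48599/4230.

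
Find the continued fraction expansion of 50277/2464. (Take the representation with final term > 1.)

50277 = 20×2464 + 997
2464 = 2×997 + 470
997 = 2×470 + 57
470 = 8×57 + 14
57 = 4×14 + 1
14 = 14×1 + 0  (stop)
So 50277/2464 = [20; 2, 2, 8, 4, 14].

[20; 2, 2, 8, 4, 14]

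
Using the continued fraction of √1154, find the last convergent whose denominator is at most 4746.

78506/2311

√1154 = [33; 1, 32, 1, 66, …] (period length 4).
Convergents:
  p_0/q_0 = 33/1
  p_1/q_1 = 34/1
  p_2/q_2 = 1121/33
  p_3/q_3 = 1155/34
  p_4/q_4 = 77351/2277
  p_5/q_5 = 78506/2311
  p_6/q_6 = 2589543/76229
q_5 = 2311 ≤ 4746 < 76229 = q_6, so the answer is 78506/2311.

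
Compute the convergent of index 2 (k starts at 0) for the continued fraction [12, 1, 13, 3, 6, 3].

Using pₖ = aₖpₖ₋₁ + pₖ₋₂, qₖ = aₖqₖ₋₁ + qₖ₋₂ (with p₋₁=1, p₋₂=0, q₋₁=0, q₋₂=1):
  k=0: a=12, p=12, q=1
  k=1: a=1, p=13, q=1
  k=2: a=13, p=181, q=14

181/14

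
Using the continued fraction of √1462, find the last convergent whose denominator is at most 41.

650/17

√1462 = [38; 4, 4, 4, 76, …] (period length 4).
Convergents:
  p_0/q_0 = 38/1
  p_1/q_1 = 153/4
  p_2/q_2 = 650/17
  p_3/q_3 = 2753/72
q_2 = 17 ≤ 41 < 72 = q_3, so the answer is 650/17.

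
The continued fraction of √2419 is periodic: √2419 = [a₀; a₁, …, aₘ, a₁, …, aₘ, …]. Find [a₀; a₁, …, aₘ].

a₀ = ⌊√2419⌋ = 49.
With m₀=0, d₀=1 and mₖ₊₁ = dₖaₖ − mₖ, dₖ₊₁ = (n − mₖ₊₁²)/dₖ, aₖ₊₁ = ⌊(a₀+mₖ₊₁)/dₖ₊₁⌋:
  k=1: m=49, d=18, a=5
  k=2: m=41, d=41, a=2
  k=3: m=41, d=18, a=5
  k=4: m=49, d=1, a=98
d=1 and a=2a₀=98 at k=4, so the next step gives (m, d) = (49, 18) again — its k=1 value — and the period has length 4.

[49; 5, 2, 5, 98]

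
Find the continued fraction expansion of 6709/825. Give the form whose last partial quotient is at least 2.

[8; 7, 1, 1, 3, 7, 2]

6709 = 8·825 + 109
825 = 7·109 + 62
109 = 1·62 + 47
62 = 1·47 + 15
47 = 3·15 + 2
15 = 7·2 + 1
2 = 2·1 + 0  (stop)
So 6709/825 = [8; 7, 1, 1, 3, 7, 2].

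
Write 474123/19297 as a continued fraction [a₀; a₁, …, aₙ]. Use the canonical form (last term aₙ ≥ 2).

474123 = 24×19297 + 10995
19297 = 1×10995 + 8302
10995 = 1×8302 + 2693
8302 = 3×2693 + 223
2693 = 12×223 + 17
223 = 13×17 + 2
17 = 8×2 + 1
2 = 2×1 + 0  (stop)
So 474123/19297 = [24; 1, 1, 3, 12, 13, 8, 2].

[24; 1, 1, 3, 12, 13, 8, 2]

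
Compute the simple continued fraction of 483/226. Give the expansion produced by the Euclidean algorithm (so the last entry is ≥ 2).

[2; 7, 3, 2, 4]

483 = 2·226 + 31
226 = 7·31 + 9
31 = 3·9 + 4
9 = 2·4 + 1
4 = 4·1 + 0  (stop)
So 483/226 = [2; 7, 3, 2, 4].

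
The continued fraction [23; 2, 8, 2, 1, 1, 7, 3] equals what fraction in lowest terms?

49690/2117

Fold from the inside: start with 3/1.
  7 + 1/3 = 22/3
  1 + 3/22 = 25/22
  1 + 22/25 = 47/25
  2 + 25/47 = 119/47
  8 + 47/119 = 999/119
  2 + 119/999 = 2117/999
  23 + 999/2117 = 49690/2117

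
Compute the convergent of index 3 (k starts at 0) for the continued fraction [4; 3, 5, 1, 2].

82/19

Using pₖ = aₖpₖ₋₁ + pₖ₋₂, qₖ = aₖqₖ₋₁ + qₖ₋₂ (with p₋₁=1, p₋₂=0, q₋₁=0, q₋₂=1):
  k=0: a=4, p=4, q=1
  k=1: a=3, p=13, q=3
  k=2: a=5, p=69, q=16
  k=3: a=1, p=82, q=19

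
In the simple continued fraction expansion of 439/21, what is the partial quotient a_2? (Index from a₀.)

9

439 = 20·21 + 19   →  a_0 = 20
21 = 1·19 + 2   →  a_1 = 1
19 = 9·2 + 1   →  a_2 = 9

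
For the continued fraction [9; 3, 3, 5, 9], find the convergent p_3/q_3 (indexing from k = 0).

Using pₖ = aₖpₖ₋₁ + pₖ₋₂, qₖ = aₖqₖ₋₁ + qₖ₋₂ (with p₋₁=1, p₋₂=0, q₋₁=0, q₋₂=1):
  k=0: a=9, p=9, q=1
  k=1: a=3, p=28, q=3
  k=2: a=3, p=93, q=10
  k=3: a=5, p=493, q=53

493/53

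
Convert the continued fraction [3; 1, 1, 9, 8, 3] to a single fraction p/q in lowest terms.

1696/481

Using pₖ = aₖpₖ₋₁ + pₖ₋₂ and qₖ = aₖqₖ₋₁ + qₖ₋₂:
  k=0: a=3, p=3, q=1
  k=1: a=1, p=4, q=1
  k=2: a=1, p=7, q=2
  k=3: a=9, p=67, q=19
  k=4: a=8, p=543, q=154
  k=5: a=3, p=1696, q=481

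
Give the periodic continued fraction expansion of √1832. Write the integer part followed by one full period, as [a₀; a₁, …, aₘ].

[42; 1, 4, 21, 4, 1, 84]

a₀ = ⌊√1832⌋ = 42.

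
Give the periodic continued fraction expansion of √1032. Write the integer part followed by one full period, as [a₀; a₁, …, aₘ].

[32; 8, 64]

a₀ = ⌊√1032⌋ = 32.
With m₀=0, d₀=1 and mₖ₊₁ = dₖaₖ − mₖ, dₖ₊₁ = (n − mₖ₊₁²)/dₖ, aₖ₊₁ = ⌊(a₀+mₖ₊₁)/dₖ₊₁⌋:
  k=1: m=32, d=8, a=8
  k=2: m=32, d=1, a=64
d=1 and a=2a₀=64 at k=2, so the next step gives (m, d) = (32, 8) again — its k=1 value — and the period has length 2.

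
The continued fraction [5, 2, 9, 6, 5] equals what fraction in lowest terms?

3279/599

Using pₖ = aₖpₖ₋₁ + pₖ₋₂ and qₖ = aₖqₖ₋₁ + qₖ₋₂:
  k=0: a=5, p=5, q=1
  k=1: a=2, p=11, q=2
  k=2: a=9, p=104, q=19
  k=3: a=6, p=635, q=116
  k=4: a=5, p=3279, q=599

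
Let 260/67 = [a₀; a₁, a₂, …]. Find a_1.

260 = 3·67 + 59   →  a_0 = 3
67 = 1·59 + 8   →  a_1 = 1

1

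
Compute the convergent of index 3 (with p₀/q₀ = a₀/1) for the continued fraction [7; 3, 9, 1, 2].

Using pₖ = aₖpₖ₋₁ + pₖ₋₂, qₖ = aₖqₖ₋₁ + qₖ₋₂ (with p₋₁=1, p₋₂=0, q₋₁=0, q₋₂=1):
  k=0: a=7, p=7, q=1
  k=1: a=3, p=22, q=3
  k=2: a=9, p=205, q=28
  k=3: a=1, p=227, q=31

227/31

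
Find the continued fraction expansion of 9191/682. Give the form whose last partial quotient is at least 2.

9191 = 13×682 + 325
682 = 2×325 + 32
325 = 10×32 + 5
32 = 6×5 + 2
5 = 2×2 + 1
2 = 2×1 + 0  (stop)
So 9191/682 = [13; 2, 10, 6, 2, 2].

[13; 2, 10, 6, 2, 2]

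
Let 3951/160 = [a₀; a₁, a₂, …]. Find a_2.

2

3951 = 24·160 + 111   →  a_0 = 24
160 = 1·111 + 49   →  a_1 = 1
111 = 2·49 + 13   →  a_2 = 2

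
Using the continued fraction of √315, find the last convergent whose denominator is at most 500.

7543/425

√315 = [17; 1, 2, 1, 34, …] (period length 4).
Convergents:
  p_0/q_0 = 17/1
  p_1/q_1 = 18/1
  p_2/q_2 = 53/3
  p_3/q_3 = 71/4
  p_4/q_4 = 2467/139
  p_5/q_5 = 2538/143
  p_6/q_6 = 7543/425
  p_7/q_7 = 10081/568
q_6 = 425 ≤ 500 < 568 = q_7, so the answer is 7543/425.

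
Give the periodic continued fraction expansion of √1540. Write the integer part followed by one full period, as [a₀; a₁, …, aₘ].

a₀ = ⌊√1540⌋ = 39.
With m₀=0, d₀=1 and mₖ₊₁ = dₖaₖ − mₖ, dₖ₊₁ = (n − mₖ₊₁²)/dₖ, aₖ₊₁ = ⌊(a₀+mₖ₊₁)/dₖ₊₁⌋:
  k=1: m=39, d=19, a=4
  k=2: m=37, d=9, a=8
  k=3: m=35, d=35, a=2
  k=4: m=35, d=9, a=8
  k=5: m=37, d=19, a=4
  k=6: m=39, d=1, a=78
d=1 and a=2a₀=78 at k=6, so the next step gives (m, d) = (39, 19) again — its k=1 value — and the period has length 6.

[39; 4, 8, 2, 8, 4, 78]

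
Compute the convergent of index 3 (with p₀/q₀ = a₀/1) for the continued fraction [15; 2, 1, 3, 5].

169/11

Using pₖ = aₖpₖ₋₁ + pₖ₋₂, qₖ = aₖqₖ₋₁ + qₖ₋₂ (with p₋₁=1, p₋₂=0, q₋₁=0, q₋₂=1):
  k=0: a=15, p=15, q=1
  k=1: a=2, p=31, q=2
  k=2: a=1, p=46, q=3
  k=3: a=3, p=169, q=11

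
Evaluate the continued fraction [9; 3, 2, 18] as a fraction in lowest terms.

Using pₖ = aₖpₖ₋₁ + pₖ₋₂ and qₖ = aₖqₖ₋₁ + qₖ₋₂:
  k=0: a=9, p=9, q=1
  k=1: a=3, p=28, q=3
  k=2: a=2, p=65, q=7
  k=3: a=18, p=1198, q=129

1198/129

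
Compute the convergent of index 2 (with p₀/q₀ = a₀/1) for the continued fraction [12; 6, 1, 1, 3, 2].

Using pₖ = aₖpₖ₋₁ + pₖ₋₂, qₖ = aₖqₖ₋₁ + qₖ₋₂ (with p₋₁=1, p₋₂=0, q₋₁=0, q₋₂=1):
  k=0: a=12, p=12, q=1
  k=1: a=6, p=73, q=6
  k=2: a=1, p=85, q=7

85/7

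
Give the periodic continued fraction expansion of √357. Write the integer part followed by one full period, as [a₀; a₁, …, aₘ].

[18; 1, 8, 2, 8, 1, 36]

a₀ = ⌊√357⌋ = 18.
With m₀=0, d₀=1 and mₖ₊₁ = dₖaₖ − mₖ, dₖ₊₁ = (n − mₖ₊₁²)/dₖ, aₖ₊₁ = ⌊(a₀+mₖ₊₁)/dₖ₊₁⌋:
  k=1: m=18, d=33, a=1
  k=2: m=15, d=4, a=8
  k=3: m=17, d=17, a=2
  k=4: m=17, d=4, a=8
  k=5: m=15, d=33, a=1
  k=6: m=18, d=1, a=36
d=1 and a=2a₀=36 at k=6, so the next step gives (m, d) = (18, 33) again — its k=1 value — and the period has length 6.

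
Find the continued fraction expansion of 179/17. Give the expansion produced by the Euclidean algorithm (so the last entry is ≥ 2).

179 = 10·17 + 9
17 = 1·9 + 8
9 = 1·8 + 1
8 = 8·1 + 0  (stop)
So 179/17 = [10; 1, 1, 8].

[10; 1, 1, 8]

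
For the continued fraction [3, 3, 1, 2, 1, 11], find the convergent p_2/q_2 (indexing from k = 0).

13/4

Using pₖ = aₖpₖ₋₁ + pₖ₋₂, qₖ = aₖqₖ₋₁ + qₖ₋₂ (with p₋₁=1, p₋₂=0, q₋₁=0, q₋₂=1):
  k=0: a=3, p=3, q=1
  k=1: a=3, p=10, q=3
  k=2: a=1, p=13, q=4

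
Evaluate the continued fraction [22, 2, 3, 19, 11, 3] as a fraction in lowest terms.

103423/4611

Using pₖ = aₖpₖ₋₁ + pₖ₋₂ and qₖ = aₖqₖ₋₁ + qₖ₋₂:
  k=0: a=22, p=22, q=1
  k=1: a=2, p=45, q=2
  k=2: a=3, p=157, q=7
  k=3: a=19, p=3028, q=135
  k=4: a=11, p=33465, q=1492
  k=5: a=3, p=103423, q=4611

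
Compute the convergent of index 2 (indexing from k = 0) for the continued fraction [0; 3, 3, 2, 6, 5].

Using pₖ = aₖpₖ₋₁ + pₖ₋₂, qₖ = aₖqₖ₋₁ + qₖ₋₂ (with p₋₁=1, p₋₂=0, q₋₁=0, q₋₂=1):
  k=0: a=0, p=0, q=1
  k=1: a=3, p=1, q=3
  k=2: a=3, p=3, q=10

3/10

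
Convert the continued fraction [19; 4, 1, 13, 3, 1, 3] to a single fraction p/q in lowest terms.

Fold from the inside: start with 3/1.
  1 + 1/3 = 4/3
  3 + 3/4 = 15/4
  13 + 4/15 = 199/15
  1 + 15/199 = 214/199
  4 + 199/214 = 1055/214
  19 + 214/1055 = 20259/1055

20259/1055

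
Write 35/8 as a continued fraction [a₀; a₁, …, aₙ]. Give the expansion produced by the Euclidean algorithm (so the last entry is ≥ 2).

[4; 2, 1, 2]

35 = 4×8 + 3
8 = 2×3 + 2
3 = 1×2 + 1
2 = 2×1 + 0  (stop)
So 35/8 = [4; 2, 1, 2].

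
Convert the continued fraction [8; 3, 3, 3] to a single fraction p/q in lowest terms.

274/33

Fold from the inside: start with 3/1.
  3 + 1/3 = 10/3
  3 + 3/10 = 33/10
  8 + 10/33 = 274/33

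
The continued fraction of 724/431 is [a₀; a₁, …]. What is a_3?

724 = 1·431 + 293   →  a_0 = 1
431 = 1·293 + 138   →  a_1 = 1
293 = 2·138 + 17   →  a_2 = 2
138 = 8·17 + 2   →  a_3 = 8

8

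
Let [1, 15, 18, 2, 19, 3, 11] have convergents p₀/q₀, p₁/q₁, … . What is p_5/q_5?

35319/33119

Using pₖ = aₖpₖ₋₁ + pₖ₋₂, qₖ = aₖqₖ₋₁ + qₖ₋₂ (with p₋₁=1, p₋₂=0, q₋₁=0, q₋₂=1):
  k=0: a=1, p=1, q=1
  k=1: a=15, p=16, q=15
  k=2: a=18, p=289, q=271
  k=3: a=2, p=594, q=557
  k=4: a=19, p=11575, q=10854
  k=5: a=3, p=35319, q=33119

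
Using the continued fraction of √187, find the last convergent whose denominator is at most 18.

41/3

√187 = [13; 1, 2, 13, 2, 1, 26, …] (period length 6).
Convergents:
  p_0/q_0 = 13/1
  p_1/q_1 = 14/1
  p_2/q_2 = 41/3
  p_3/q_3 = 547/40
q_2 = 3 ≤ 18 < 40 = q_3, so the answer is 41/3.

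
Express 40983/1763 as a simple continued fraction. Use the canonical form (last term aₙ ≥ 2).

40983 = 23·1763 + 434
1763 = 4·434 + 27
434 = 16·27 + 2
27 = 13·2 + 1
2 = 2·1 + 0  (stop)
So 40983/1763 = [23; 4, 16, 13, 2].

[23; 4, 16, 13, 2]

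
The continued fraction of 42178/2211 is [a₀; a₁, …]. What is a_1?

42178 = 19·2211 + 169   →  a_0 = 19
2211 = 13·169 + 14   →  a_1 = 13

13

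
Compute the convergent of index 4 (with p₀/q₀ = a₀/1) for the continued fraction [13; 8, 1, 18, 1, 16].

Using pₖ = aₖpₖ₋₁ + pₖ₋₂, qₖ = aₖqₖ₋₁ + qₖ₋₂ (with p₋₁=1, p₋₂=0, q₋₁=0, q₋₂=1):
  k=0: a=13, p=13, q=1
  k=1: a=8, p=105, q=8
  k=2: a=1, p=118, q=9
  k=3: a=18, p=2229, q=170
  k=4: a=1, p=2347, q=179

2347/179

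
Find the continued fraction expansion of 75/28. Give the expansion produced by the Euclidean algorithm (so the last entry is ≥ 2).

75 = 2*28 + 19
28 = 1*19 + 9
19 = 2*9 + 1
9 = 9*1 + 0  (stop)
So 75/28 = [2; 1, 2, 9].

[2; 1, 2, 9]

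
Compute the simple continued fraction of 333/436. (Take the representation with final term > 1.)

[0; 1, 3, 4, 3, 2, 3]

333 = 0*436 + 333
436 = 1*333 + 103
333 = 3*103 + 24
103 = 4*24 + 7
24 = 3*7 + 3
7 = 2*3 + 1
3 = 3*1 + 0  (stop)
So 333/436 = [0; 1, 3, 4, 3, 2, 3].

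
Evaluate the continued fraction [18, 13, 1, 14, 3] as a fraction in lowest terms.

Using pₖ = aₖpₖ₋₁ + pₖ₋₂ and qₖ = aₖqₖ₋₁ + qₖ₋₂:
  k=0: a=18, p=18, q=1
  k=1: a=13, p=235, q=13
  k=2: a=1, p=253, q=14
  k=3: a=14, p=3777, q=209
  k=4: a=3, p=11584, q=641

11584/641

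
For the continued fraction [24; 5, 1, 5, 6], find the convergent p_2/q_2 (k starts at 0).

145/6

Using pₖ = aₖpₖ₋₁ + pₖ₋₂, qₖ = aₖqₖ₋₁ + qₖ₋₂ (with p₋₁=1, p₋₂=0, q₋₁=0, q₋₂=1):
  k=0: a=24, p=24, q=1
  k=1: a=5, p=121, q=5
  k=2: a=1, p=145, q=6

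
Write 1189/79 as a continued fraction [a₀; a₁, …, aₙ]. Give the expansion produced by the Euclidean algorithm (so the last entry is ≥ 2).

1189 = 15*79 + 4
79 = 19*4 + 3
4 = 1*3 + 1
3 = 3*1 + 0  (stop)
So 1189/79 = [15; 19, 1, 3].

[15; 19, 1, 3]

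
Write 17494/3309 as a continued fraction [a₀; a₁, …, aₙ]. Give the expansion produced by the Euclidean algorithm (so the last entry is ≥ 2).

[5; 3, 2, 18, 2, 12]

17494 = 5·3309 + 949
3309 = 3·949 + 462
949 = 2·462 + 25
462 = 18·25 + 12
25 = 2·12 + 1
12 = 12·1 + 0  (stop)
So 17494/3309 = [5; 3, 2, 18, 2, 12].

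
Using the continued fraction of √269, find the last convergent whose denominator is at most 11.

√269 = [16; 2, 2, 32, …] (period length 3).
Convergents:
  p_0/q_0 = 16/1
  p_1/q_1 = 33/2
  p_2/q_2 = 82/5
  p_3/q_3 = 2657/162
q_2 = 5 ≤ 11 < 162 = q_3, so the answer is 82/5.

82/5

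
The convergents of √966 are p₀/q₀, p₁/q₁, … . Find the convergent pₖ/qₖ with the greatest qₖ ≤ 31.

777/25

√966 = [31; 12, 2, 2, 2, 12, 62, …] (period length 6).
Convergents:
  p_0/q_0 = 31/1
  p_1/q_1 = 373/12
  p_2/q_2 = 777/25
  p_3/q_3 = 1927/62
q_2 = 25 ≤ 31 < 62 = q_3, so the answer is 777/25.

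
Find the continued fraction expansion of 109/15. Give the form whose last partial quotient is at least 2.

[7; 3, 1, 3]

109 = 7·15 + 4
15 = 3·4 + 3
4 = 1·3 + 1
3 = 3·1 + 0  (stop)
So 109/15 = [7; 3, 1, 3].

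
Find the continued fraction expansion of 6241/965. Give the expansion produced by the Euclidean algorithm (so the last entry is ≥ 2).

6241 = 6×965 + 451
965 = 2×451 + 63
451 = 7×63 + 10
63 = 6×10 + 3
10 = 3×3 + 1
3 = 3×1 + 0  (stop)
So 6241/965 = [6; 2, 7, 6, 3, 3].

[6; 2, 7, 6, 3, 3]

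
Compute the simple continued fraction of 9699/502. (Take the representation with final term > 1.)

[19; 3, 8, 2, 9]

9699 = 19·502 + 161
502 = 3·161 + 19
161 = 8·19 + 9
19 = 2·9 + 1
9 = 9·1 + 0  (stop)
So 9699/502 = [19; 3, 8, 2, 9].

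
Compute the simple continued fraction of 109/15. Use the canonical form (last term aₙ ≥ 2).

[7; 3, 1, 3]

109 = 7*15 + 4
15 = 3*4 + 3
4 = 1*3 + 1
3 = 3*1 + 0  (stop)
So 109/15 = [7; 3, 1, 3].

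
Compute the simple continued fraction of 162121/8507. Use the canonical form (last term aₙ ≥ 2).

[19; 17, 2, 3, 5, 13]

162121 = 19*8507 + 488
8507 = 17*488 + 211
488 = 2*211 + 66
211 = 3*66 + 13
66 = 5*13 + 1
13 = 13*1 + 0  (stop)
So 162121/8507 = [19; 17, 2, 3, 5, 13].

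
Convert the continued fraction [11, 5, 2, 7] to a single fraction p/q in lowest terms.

917/82

Fold from the inside: start with 7/1.
  2 + 1/7 = 15/7
  5 + 7/15 = 82/15
  11 + 15/82 = 917/82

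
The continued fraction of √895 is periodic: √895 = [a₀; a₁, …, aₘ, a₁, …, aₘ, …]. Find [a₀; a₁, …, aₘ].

a₀ = ⌊√895⌋ = 29.
With m₀=0, d₀=1 and mₖ₊₁ = dₖaₖ − mₖ, dₖ₊₁ = (n − mₖ₊₁²)/dₖ, aₖ₊₁ = ⌊(a₀+mₖ₊₁)/dₖ₊₁⌋:
  k=1: m=29, d=54, a=1
  k=2: m=25, d=5, a=10
  k=3: m=25, d=54, a=1
  k=4: m=29, d=1, a=58
d=1 and a=2a₀=58 at k=4, so the next step gives (m, d) = (29, 54) again — its k=1 value — and the period has length 4.

[29; 1, 10, 1, 58]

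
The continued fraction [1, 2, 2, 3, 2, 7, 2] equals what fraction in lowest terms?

873/619

Fold from the inside: start with 2/1.
  7 + 1/2 = 15/2
  2 + 2/15 = 32/15
  3 + 15/32 = 111/32
  2 + 32/111 = 254/111
  2 + 111/254 = 619/254
  1 + 254/619 = 873/619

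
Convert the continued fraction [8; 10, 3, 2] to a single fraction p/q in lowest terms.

583/72

Using pₖ = aₖpₖ₋₁ + pₖ₋₂ and qₖ = aₖqₖ₋₁ + qₖ₋₂:
  k=0: a=8, p=8, q=1
  k=1: a=10, p=81, q=10
  k=2: a=3, p=251, q=31
  k=3: a=2, p=583, q=72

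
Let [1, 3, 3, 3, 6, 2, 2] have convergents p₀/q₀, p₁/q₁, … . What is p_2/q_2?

Using pₖ = aₖpₖ₋₁ + pₖ₋₂, qₖ = aₖqₖ₋₁ + qₖ₋₂ (with p₋₁=1, p₋₂=0, q₋₁=0, q₋₂=1):
  k=0: a=1, p=1, q=1
  k=1: a=3, p=4, q=3
  k=2: a=3, p=13, q=10

13/10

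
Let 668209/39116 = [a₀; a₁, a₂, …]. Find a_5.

13

668209 = 17·39116 + 3237   →  a_0 = 17
39116 = 12·3237 + 272   →  a_1 = 12
3237 = 11·272 + 245   →  a_2 = 11
272 = 1·245 + 27   →  a_3 = 1
245 = 9·27 + 2   →  a_4 = 9
27 = 13·2 + 1   →  a_5 = 13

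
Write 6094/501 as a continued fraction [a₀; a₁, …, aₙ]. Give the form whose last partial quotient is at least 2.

[12; 6, 9, 9]

6094 = 12×501 + 82
501 = 6×82 + 9
82 = 9×9 + 1
9 = 9×1 + 0  (stop)
So 6094/501 = [12; 6, 9, 9].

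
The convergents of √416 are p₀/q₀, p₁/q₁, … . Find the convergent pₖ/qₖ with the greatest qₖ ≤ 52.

979/48

√416 = [20; 2, 1, 1, 9, 1, 1, 2, 40, …] (period length 8).
Convergents:
  p_0/q_0 = 20/1
  p_1/q_1 = 41/2
  p_2/q_2 = 61/3
  p_3/q_3 = 102/5
  p_4/q_4 = 979/48
  p_5/q_5 = 1081/53
q_4 = 48 ≤ 52 < 53 = q_5, so the answer is 979/48.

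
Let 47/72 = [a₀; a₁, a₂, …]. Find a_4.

7

47 = 0·72 + 47   →  a_0 = 0
72 = 1·47 + 25   →  a_1 = 1
47 = 1·25 + 22   →  a_2 = 1
25 = 1·22 + 3   →  a_3 = 1
22 = 7·3 + 1   →  a_4 = 7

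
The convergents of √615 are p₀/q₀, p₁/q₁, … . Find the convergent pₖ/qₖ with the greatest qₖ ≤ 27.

√615 = [24; 1, 3, 1, 48, …] (period length 4).
Convergents:
  p_0/q_0 = 24/1
  p_1/q_1 = 25/1
  p_2/q_2 = 99/4
  p_3/q_3 = 124/5
  p_4/q_4 = 6051/244
q_3 = 5 ≤ 27 < 244 = q_4, so the answer is 124/5.

124/5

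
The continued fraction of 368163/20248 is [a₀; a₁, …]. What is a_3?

9

368163 = 18·20248 + 3699   →  a_0 = 18
20248 = 5·3699 + 1753   →  a_1 = 5
3699 = 2·1753 + 193   →  a_2 = 2
1753 = 9·193 + 16   →  a_3 = 9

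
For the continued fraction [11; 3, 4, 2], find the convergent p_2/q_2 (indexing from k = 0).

147/13

Using pₖ = aₖpₖ₋₁ + pₖ₋₂, qₖ = aₖqₖ₋₁ + qₖ₋₂ (with p₋₁=1, p₋₂=0, q₋₁=0, q₋₂=1):
  k=0: a=11, p=11, q=1
  k=1: a=3, p=34, q=3
  k=2: a=4, p=147, q=13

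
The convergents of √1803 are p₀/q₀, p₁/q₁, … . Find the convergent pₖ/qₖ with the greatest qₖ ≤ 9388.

√1803 = [42; 2, 6, 28, 6, 2, 84, …] (period length 6).
Convergents:
  p_0/q_0 = 42/1
  p_1/q_1 = 85/2
  p_2/q_2 = 552/13
  p_3/q_3 = 15541/366
  p_4/q_4 = 93798/2209
  p_5/q_5 = 203137/4784
  p_6/q_6 = 17157306/404065
q_5 = 4784 ≤ 9388 < 404065 = q_6, so the answer is 203137/4784.

203137/4784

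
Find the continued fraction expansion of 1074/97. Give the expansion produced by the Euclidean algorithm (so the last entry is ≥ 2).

1074 = 11×97 + 7
97 = 13×7 + 6
7 = 1×6 + 1
6 = 6×1 + 0  (stop)
So 1074/97 = [11; 13, 1, 6].

[11; 13, 1, 6]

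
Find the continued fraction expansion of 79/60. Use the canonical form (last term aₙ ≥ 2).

[1; 3, 6, 3]

79 = 1·60 + 19
60 = 3·19 + 3
19 = 6·3 + 1
3 = 3·1 + 0  (stop)
So 79/60 = [1; 3, 6, 3].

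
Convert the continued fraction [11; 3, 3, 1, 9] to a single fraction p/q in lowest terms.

1436/127

Fold from the inside: start with 9/1.
  1 + 1/9 = 10/9
  3 + 9/10 = 39/10
  3 + 10/39 = 127/39
  11 + 39/127 = 1436/127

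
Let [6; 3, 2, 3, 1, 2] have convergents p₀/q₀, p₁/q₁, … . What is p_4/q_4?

195/31

Using pₖ = aₖpₖ₋₁ + pₖ₋₂, qₖ = aₖqₖ₋₁ + qₖ₋₂ (with p₋₁=1, p₋₂=0, q₋₁=0, q₋₂=1):
  k=0: a=6, p=6, q=1
  k=1: a=3, p=19, q=3
  k=2: a=2, p=44, q=7
  k=3: a=3, p=151, q=24
  k=4: a=1, p=195, q=31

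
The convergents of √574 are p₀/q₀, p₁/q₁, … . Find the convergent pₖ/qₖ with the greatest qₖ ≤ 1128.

27001/1127

√574 = [23; 1, 22, 1, 46, …] (period length 4).
Convergents:
  p_0/q_0 = 23/1
  p_1/q_1 = 24/1
  p_2/q_2 = 551/23
  p_3/q_3 = 575/24
  p_4/q_4 = 27001/1127
  p_5/q_5 = 27576/1151
q_4 = 1127 ≤ 1128 < 1151 = q_5, so the answer is 27001/1127.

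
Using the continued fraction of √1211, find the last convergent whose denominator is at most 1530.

√1211 = [34; 1, 3, 1, 68, …] (period length 4).
Convergents:
  p_0/q_0 = 34/1
  p_1/q_1 = 35/1
  p_2/q_2 = 139/4
  p_3/q_3 = 174/5
  p_4/q_4 = 11971/344
  p_5/q_5 = 12145/349
  p_6/q_6 = 48406/1391
  p_7/q_7 = 60551/1740
q_6 = 1391 ≤ 1530 < 1740 = q_7, so the answer is 48406/1391.

48406/1391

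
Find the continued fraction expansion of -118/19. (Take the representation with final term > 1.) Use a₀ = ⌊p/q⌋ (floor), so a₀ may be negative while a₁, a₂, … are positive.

[-7; 1, 3, 1, 3]

-118 = -7*19 + 15
19 = 1*15 + 4
15 = 3*4 + 3
4 = 1*3 + 1
3 = 3*1 + 0  (stop)
So -118/19 = [-7; 1, 3, 1, 3].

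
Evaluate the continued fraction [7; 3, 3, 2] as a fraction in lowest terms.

Fold from the inside: start with 2/1.
  3 + 1/2 = 7/2
  3 + 2/7 = 23/7
  7 + 7/23 = 168/23

168/23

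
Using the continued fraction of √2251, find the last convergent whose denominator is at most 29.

√2251 = [47; 2, 4, 47, 4, 2, 94, …] (period length 6).
Convergents:
  p_0/q_0 = 47/1
  p_1/q_1 = 95/2
  p_2/q_2 = 427/9
  p_3/q_3 = 20164/425
q_2 = 9 ≤ 29 < 425 = q_3, so the answer is 427/9.

427/9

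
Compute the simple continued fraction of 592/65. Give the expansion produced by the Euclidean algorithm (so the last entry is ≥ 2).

[9; 9, 3, 2]

592 = 9*65 + 7
65 = 9*7 + 2
7 = 3*2 + 1
2 = 2*1 + 0  (stop)
So 592/65 = [9; 9, 3, 2].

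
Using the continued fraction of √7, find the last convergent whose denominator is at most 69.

127/48

√7 = [2; 1, 1, 1, 4, …] (period length 4).
Convergents:
  p_0/q_0 = 2/1
  p_1/q_1 = 3/1
  p_2/q_2 = 5/2
  p_3/q_3 = 8/3
  p_4/q_4 = 37/14
  p_5/q_5 = 45/17
  p_6/q_6 = 82/31
  p_7/q_7 = 127/48
  p_8/q_8 = 590/223
q_7 = 48 ≤ 69 < 223 = q_8, so the answer is 127/48.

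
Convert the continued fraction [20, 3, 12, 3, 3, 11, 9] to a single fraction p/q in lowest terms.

Using pₖ = aₖpₖ₋₁ + pₖ₋₂ and qₖ = aₖqₖ₋₁ + qₖ₋₂:
  k=0: a=20, p=20, q=1
  k=1: a=3, p=61, q=3
  k=2: a=12, p=752, q=37
  k=3: a=3, p=2317, q=114
  k=4: a=3, p=7703, q=379
  k=5: a=11, p=87050, q=4283
  k=6: a=9, p=791153, q=38926

791153/38926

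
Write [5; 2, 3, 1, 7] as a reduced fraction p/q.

Using pₖ = aₖpₖ₋₁ + pₖ₋₂ and qₖ = aₖqₖ₋₁ + qₖ₋₂:
  k=0: a=5, p=5, q=1
  k=1: a=2, p=11, q=2
  k=2: a=3, p=38, q=7
  k=3: a=1, p=49, q=9
  k=4: a=7, p=381, q=70

381/70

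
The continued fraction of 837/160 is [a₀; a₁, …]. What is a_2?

837 = 5·160 + 37   →  a_0 = 5
160 = 4·37 + 12   →  a_1 = 4
37 = 3·12 + 1   →  a_2 = 3

3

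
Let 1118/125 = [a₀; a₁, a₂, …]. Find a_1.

1

1118 = 8·125 + 118   →  a_0 = 8
125 = 1·118 + 7   →  a_1 = 1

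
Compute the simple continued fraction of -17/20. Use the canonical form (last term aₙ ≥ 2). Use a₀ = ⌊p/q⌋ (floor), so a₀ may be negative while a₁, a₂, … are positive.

[-1; 6, 1, 2]

-17 = -1·20 + 3
20 = 6·3 + 2
3 = 1·2 + 1
2 = 2·1 + 0  (stop)
So -17/20 = [-1; 6, 1, 2].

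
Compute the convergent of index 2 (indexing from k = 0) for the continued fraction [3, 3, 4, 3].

Using pₖ = aₖpₖ₋₁ + pₖ₋₂, qₖ = aₖqₖ₋₁ + qₖ₋₂ (with p₋₁=1, p₋₂=0, q₋₁=0, q₋₂=1):
  k=0: a=3, p=3, q=1
  k=1: a=3, p=10, q=3
  k=2: a=4, p=43, q=13

43/13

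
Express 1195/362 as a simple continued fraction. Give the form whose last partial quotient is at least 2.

1195 = 3*362 + 109
362 = 3*109 + 35
109 = 3*35 + 4
35 = 8*4 + 3
4 = 1*3 + 1
3 = 3*1 + 0  (stop)
So 1195/362 = [3; 3, 3, 8, 1, 3].

[3; 3, 3, 8, 1, 3]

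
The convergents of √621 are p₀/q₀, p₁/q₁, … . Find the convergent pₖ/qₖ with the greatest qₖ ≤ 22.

299/12

√621 = [24; 1, 11, 2, 11, 1, 48, …] (period length 6).
Convergents:
  p_0/q_0 = 24/1
  p_1/q_1 = 25/1
  p_2/q_2 = 299/12
  p_3/q_3 = 623/25
q_2 = 12 ≤ 22 < 25 = q_3, so the answer is 299/12.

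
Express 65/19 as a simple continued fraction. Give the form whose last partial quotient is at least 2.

[3; 2, 2, 1, 2]

65 = 3×19 + 8
19 = 2×8 + 3
8 = 2×3 + 2
3 = 1×2 + 1
2 = 2×1 + 0  (stop)
So 65/19 = [3; 2, 2, 1, 2].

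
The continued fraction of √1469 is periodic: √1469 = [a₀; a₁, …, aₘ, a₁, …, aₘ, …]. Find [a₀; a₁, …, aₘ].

[38; 3, 18, 1, 4, 1, 18, 3, 76]

a₀ = ⌊√1469⌋ = 38.
With m₀=0, d₀=1 and mₖ₊₁ = dₖaₖ − mₖ, dₖ₊₁ = (n − mₖ₊₁²)/dₖ, aₖ₊₁ = ⌊(a₀+mₖ₊₁)/dₖ₊₁⌋:
  k=1: m=38, d=25, a=3
  k=2: m=37, d=4, a=18
  k=3: m=35, d=61, a=1
  k=4: m=26, d=13, a=4
  k=5: m=26, d=61, a=1
  k=6: m=35, d=4, a=18
  k=7: m=37, d=25, a=3
  k=8: m=38, d=1, a=76
d=1 and a=2a₀=76 at k=8, so the next step gives (m, d) = (38, 25) again — its k=1 value — and the period has length 8.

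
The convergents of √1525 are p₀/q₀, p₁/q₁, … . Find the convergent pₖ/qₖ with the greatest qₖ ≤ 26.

781/20

√1525 = [39; 19, 1, 1, 19, 78, …] (period length 5).
Convergents:
  p_0/q_0 = 39/1
  p_1/q_1 = 742/19
  p_2/q_2 = 781/20
  p_3/q_3 = 1523/39
q_2 = 20 ≤ 26 < 39 = q_3, so the answer is 781/20.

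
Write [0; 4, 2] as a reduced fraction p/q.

2/9

Fold from the inside: start with 2/1.
  4 + 1/2 = 9/2
  0 + 2/9 = 2/9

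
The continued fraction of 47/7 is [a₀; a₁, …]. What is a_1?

47 = 6·7 + 5   →  a_0 = 6
7 = 1·5 + 2   →  a_1 = 1

1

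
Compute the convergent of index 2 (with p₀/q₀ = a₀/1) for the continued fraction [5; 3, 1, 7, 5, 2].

Using pₖ = aₖpₖ₋₁ + pₖ₋₂, qₖ = aₖqₖ₋₁ + qₖ₋₂ (with p₋₁=1, p₋₂=0, q₋₁=0, q₋₂=1):
  k=0: a=5, p=5, q=1
  k=1: a=3, p=16, q=3
  k=2: a=1, p=21, q=4

21/4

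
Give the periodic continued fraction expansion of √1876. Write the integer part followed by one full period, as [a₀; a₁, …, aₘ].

a₀ = ⌊√1876⌋ = 43.
With m₀=0, d₀=1 and mₖ₊₁ = dₖaₖ − mₖ, dₖ₊₁ = (n − mₖ₊₁²)/dₖ, aₖ₊₁ = ⌊(a₀+mₖ₊₁)/dₖ₊₁⌋:
  k=1: m=43, d=27, a=3
  k=2: m=38, d=16, a=5
  k=3: m=42, d=7, a=12
  k=4: m=42, d=16, a=5
  k=5: m=38, d=27, a=3
  k=6: m=43, d=1, a=86
d=1 and a=2a₀=86 at k=6, so the next step gives (m, d) = (43, 27) again — its k=1 value — and the period has length 6.

[43; 3, 5, 12, 5, 3, 86]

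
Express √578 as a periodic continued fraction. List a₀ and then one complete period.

[24; 24, 48]

a₀ = ⌊√578⌋ = 24.
With m₀=0, d₀=1 and mₖ₊₁ = dₖaₖ − mₖ, dₖ₊₁ = (n − mₖ₊₁²)/dₖ, aₖ₊₁ = ⌊(a₀+mₖ₊₁)/dₖ₊₁⌋:
  k=1: m=24, d=2, a=24
  k=2: m=24, d=1, a=48
d=1 and a=2a₀=48 at k=2, so the next step gives (m, d) = (24, 2) again — its k=1 value — and the period has length 2.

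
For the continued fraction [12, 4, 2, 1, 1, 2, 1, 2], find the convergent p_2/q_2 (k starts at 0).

Using pₖ = aₖpₖ₋₁ + pₖ₋₂, qₖ = aₖqₖ₋₁ + qₖ₋₂ (with p₋₁=1, p₋₂=0, q₋₁=0, q₋₂=1):
  k=0: a=12, p=12, q=1
  k=1: a=4, p=49, q=4
  k=2: a=2, p=110, q=9

110/9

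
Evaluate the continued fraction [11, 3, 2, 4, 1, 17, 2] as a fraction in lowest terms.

Using pₖ = aₖpₖ₋₁ + pₖ₋₂ and qₖ = aₖqₖ₋₁ + qₖ₋₂:
  k=0: a=11, p=11, q=1
  k=1: a=3, p=34, q=3
  k=2: a=2, p=79, q=7
  k=3: a=4, p=350, q=31
  k=4: a=1, p=429, q=38
  k=5: a=17, p=7643, q=677
  k=6: a=2, p=15715, q=1392

15715/1392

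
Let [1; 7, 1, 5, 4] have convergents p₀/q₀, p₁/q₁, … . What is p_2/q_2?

9/8

Using pₖ = aₖpₖ₋₁ + pₖ₋₂, qₖ = aₖqₖ₋₁ + qₖ₋₂ (with p₋₁=1, p₋₂=0, q₋₁=0, q₋₂=1):
  k=0: a=1, p=1, q=1
  k=1: a=7, p=8, q=7
  k=2: a=1, p=9, q=8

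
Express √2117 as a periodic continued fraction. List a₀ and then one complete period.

[46; 92]

a₀ = ⌊√2117⌋ = 46.
With m₀=0, d₀=1 and mₖ₊₁ = dₖaₖ − mₖ, dₖ₊₁ = (n − mₖ₊₁²)/dₖ, aₖ₊₁ = ⌊(a₀+mₖ₊₁)/dₖ₊₁⌋:
  k=1: m=46, d=1, a=92
d=1 and a=2a₀=92 at k=1, so the next step gives (m, d) = (46, 1) again — its k=1 value — and the period has length 1.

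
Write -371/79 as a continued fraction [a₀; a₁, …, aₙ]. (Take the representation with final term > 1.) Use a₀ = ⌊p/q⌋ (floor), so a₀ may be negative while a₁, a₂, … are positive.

[-5; 3, 3, 2, 3]

-371 = -5×79 + 24
79 = 3×24 + 7
24 = 3×7 + 3
7 = 2×3 + 1
3 = 3×1 + 0  (stop)
So -371/79 = [-5; 3, 3, 2, 3].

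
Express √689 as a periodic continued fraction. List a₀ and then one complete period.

[26; 4, 52]

a₀ = ⌊√689⌋ = 26.
With m₀=0, d₀=1 and mₖ₊₁ = dₖaₖ − mₖ, dₖ₊₁ = (n − mₖ₊₁²)/dₖ, aₖ₊₁ = ⌊(a₀+mₖ₊₁)/dₖ₊₁⌋:
  k=1: m=26, d=13, a=4
  k=2: m=26, d=1, a=52
d=1 and a=2a₀=52 at k=2, so the next step gives (m, d) = (26, 13) again — its k=1 value — and the period has length 2.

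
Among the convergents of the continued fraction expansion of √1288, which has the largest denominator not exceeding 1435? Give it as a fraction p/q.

23220/647

√1288 = [35; 1, 7, 1, 70, …] (period length 4).
Convergents:
  p_0/q_0 = 35/1
  p_1/q_1 = 36/1
  p_2/q_2 = 287/8
  p_3/q_3 = 323/9
  p_4/q_4 = 22897/638
  p_5/q_5 = 23220/647
  p_6/q_6 = 185437/5167
q_5 = 647 ≤ 1435 < 5167 = q_6, so the answer is 23220/647.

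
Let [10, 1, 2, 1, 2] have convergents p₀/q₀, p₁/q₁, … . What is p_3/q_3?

43/4

Using pₖ = aₖpₖ₋₁ + pₖ₋₂, qₖ = aₖqₖ₋₁ + qₖ₋₂ (with p₋₁=1, p₋₂=0, q₋₁=0, q₋₂=1):
  k=0: a=10, p=10, q=1
  k=1: a=1, p=11, q=1
  k=2: a=2, p=32, q=3
  k=3: a=1, p=43, q=4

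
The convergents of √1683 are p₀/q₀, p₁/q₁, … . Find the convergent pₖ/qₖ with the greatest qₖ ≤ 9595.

√1683 = [41; 41, 82, …] (period length 2).
Convergents:
  p_0/q_0 = 41/1
  p_1/q_1 = 1682/41
  p_2/q_2 = 137965/3363
  p_3/q_3 = 5658247/137924
q_2 = 3363 ≤ 9595 < 137924 = q_3, so the answer is 137965/3363.

137965/3363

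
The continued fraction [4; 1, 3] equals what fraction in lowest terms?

Using pₖ = aₖpₖ₋₁ + pₖ₋₂ and qₖ = aₖqₖ₋₁ + qₖ₋₂:
  k=0: a=4, p=4, q=1
  k=1: a=1, p=5, q=1
  k=2: a=3, p=19, q=4

19/4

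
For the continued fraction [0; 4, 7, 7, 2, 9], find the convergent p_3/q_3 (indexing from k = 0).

50/207

Using pₖ = aₖpₖ₋₁ + pₖ₋₂, qₖ = aₖqₖ₋₁ + qₖ₋₂ (with p₋₁=1, p₋₂=0, q₋₁=0, q₋₂=1):
  k=0: a=0, p=0, q=1
  k=1: a=4, p=1, q=4
  k=2: a=7, p=7, q=29
  k=3: a=7, p=50, q=207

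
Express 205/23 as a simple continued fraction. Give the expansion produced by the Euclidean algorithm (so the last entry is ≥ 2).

[8; 1, 10, 2]

205 = 8·23 + 21
23 = 1·21 + 2
21 = 10·2 + 1
2 = 2·1 + 0  (stop)
So 205/23 = [8; 1, 10, 2].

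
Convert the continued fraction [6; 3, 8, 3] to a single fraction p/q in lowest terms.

493/78

Using pₖ = aₖpₖ₋₁ + pₖ₋₂ and qₖ = aₖqₖ₋₁ + qₖ₋₂:
  k=0: a=6, p=6, q=1
  k=1: a=3, p=19, q=3
  k=2: a=8, p=158, q=25
  k=3: a=3, p=493, q=78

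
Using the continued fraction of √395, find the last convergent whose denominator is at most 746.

6340/319

√395 = [19; 1, 6, 1, 38, …] (period length 4).
Convergents:
  p_0/q_0 = 19/1
  p_1/q_1 = 20/1
  p_2/q_2 = 139/7
  p_3/q_3 = 159/8
  p_4/q_4 = 6181/311
  p_5/q_5 = 6340/319
  p_6/q_6 = 44221/2225
q_5 = 319 ≤ 746 < 2225 = q_6, so the answer is 6340/319.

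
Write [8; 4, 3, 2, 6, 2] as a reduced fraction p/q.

3425/416

Fold from the inside: start with 2/1.
  6 + 1/2 = 13/2
  2 + 2/13 = 28/13
  3 + 13/28 = 97/28
  4 + 28/97 = 416/97
  8 + 97/416 = 3425/416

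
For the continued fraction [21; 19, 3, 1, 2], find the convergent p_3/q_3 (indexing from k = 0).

Using pₖ = aₖpₖ₋₁ + pₖ₋₂, qₖ = aₖqₖ₋₁ + qₖ₋₂ (with p₋₁=1, p₋₂=0, q₋₁=0, q₋₂=1):
  k=0: a=21, p=21, q=1
  k=1: a=19, p=400, q=19
  k=2: a=3, p=1221, q=58
  k=3: a=1, p=1621, q=77

1621/77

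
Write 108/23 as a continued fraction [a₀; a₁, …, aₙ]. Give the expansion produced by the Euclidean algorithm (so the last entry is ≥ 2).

108 = 4·23 + 16
23 = 1·16 + 7
16 = 2·7 + 2
7 = 3·2 + 1
2 = 2·1 + 0  (stop)
So 108/23 = [4; 1, 2, 3, 2].

[4; 1, 2, 3, 2]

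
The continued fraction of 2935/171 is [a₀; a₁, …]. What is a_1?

2935 = 17·171 + 28   →  a_0 = 17
171 = 6·28 + 3   →  a_1 = 6

6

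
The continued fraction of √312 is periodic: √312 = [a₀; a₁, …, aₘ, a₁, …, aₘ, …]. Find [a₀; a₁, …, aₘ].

[17; 1, 1, 1, 34]

a₀ = ⌊√312⌋ = 17.
With m₀=0, d₀=1 and mₖ₊₁ = dₖaₖ − mₖ, dₖ₊₁ = (n − mₖ₊₁²)/dₖ, aₖ₊₁ = ⌊(a₀+mₖ₊₁)/dₖ₊₁⌋:
  k=1: m=17, d=23, a=1
  k=2: m=6, d=12, a=1
  k=3: m=6, d=23, a=1
  k=4: m=17, d=1, a=34
d=1 and a=2a₀=34 at k=4, so the next step gives (m, d) = (17, 23) again — its k=1 value — and the period has length 4.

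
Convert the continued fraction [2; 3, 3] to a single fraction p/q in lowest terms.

Fold from the inside: start with 3/1.
  3 + 1/3 = 10/3
  2 + 3/10 = 23/10

23/10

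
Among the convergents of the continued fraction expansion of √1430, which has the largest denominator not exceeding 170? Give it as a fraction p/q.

√1430 = [37; 1, 4, 2, 2, 2, 4, 1, 74, …] (period length 8).
Convergents:
  p_0/q_0 = 37/1
  p_1/q_1 = 38/1
  p_2/q_2 = 189/5
  p_3/q_3 = 416/11
  p_4/q_4 = 1021/27
  p_5/q_5 = 2458/65
  p_6/q_6 = 10853/287
q_5 = 65 ≤ 170 < 287 = q_6, so the answer is 2458/65.

2458/65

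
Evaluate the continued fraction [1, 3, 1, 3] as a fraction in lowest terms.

Using pₖ = aₖpₖ₋₁ + pₖ₋₂ and qₖ = aₖqₖ₋₁ + qₖ₋₂:
  k=0: a=1, p=1, q=1
  k=1: a=3, p=4, q=3
  k=2: a=1, p=5, q=4
  k=3: a=3, p=19, q=15

19/15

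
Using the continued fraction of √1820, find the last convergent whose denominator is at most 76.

√1820 = [42; 1, 1, 1, 20, 1, 1, 1, 84, …] (period length 8).
Convergents:
  p_0/q_0 = 42/1
  p_1/q_1 = 43/1
  p_2/q_2 = 85/2
  p_3/q_3 = 128/3
  p_4/q_4 = 2645/62
  p_5/q_5 = 2773/65
  p_6/q_6 = 5418/127
q_5 = 65 ≤ 76 < 127 = q_6, so the answer is 2773/65.

2773/65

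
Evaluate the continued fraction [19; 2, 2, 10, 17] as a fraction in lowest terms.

17250/889

Fold from the inside: start with 17/1.
  10 + 1/17 = 171/17
  2 + 17/171 = 359/171
  2 + 171/359 = 889/359
  19 + 359/889 = 17250/889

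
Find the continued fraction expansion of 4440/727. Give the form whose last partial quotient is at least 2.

4440 = 6*727 + 78
727 = 9*78 + 25
78 = 3*25 + 3
25 = 8*3 + 1
3 = 3*1 + 0  (stop)
So 4440/727 = [6; 9, 3, 8, 3].

[6; 9, 3, 8, 3]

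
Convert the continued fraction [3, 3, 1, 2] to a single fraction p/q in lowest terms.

Using pₖ = aₖpₖ₋₁ + pₖ₋₂ and qₖ = aₖqₖ₋₁ + qₖ₋₂:
  k=0: a=3, p=3, q=1
  k=1: a=3, p=10, q=3
  k=2: a=1, p=13, q=4
  k=3: a=2, p=36, q=11

36/11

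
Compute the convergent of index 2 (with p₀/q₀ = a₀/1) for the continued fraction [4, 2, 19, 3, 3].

175/39

Using pₖ = aₖpₖ₋₁ + pₖ₋₂, qₖ = aₖqₖ₋₁ + qₖ₋₂ (with p₋₁=1, p₋₂=0, q₋₁=0, q₋₂=1):
  k=0: a=4, p=4, q=1
  k=1: a=2, p=9, q=2
  k=2: a=19, p=175, q=39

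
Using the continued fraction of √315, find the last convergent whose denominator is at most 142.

√315 = [17; 1, 2, 1, 34, …] (period length 4).
Convergents:
  p_0/q_0 = 17/1
  p_1/q_1 = 18/1
  p_2/q_2 = 53/3
  p_3/q_3 = 71/4
  p_4/q_4 = 2467/139
  p_5/q_5 = 2538/143
q_4 = 139 ≤ 142 < 143 = q_5, so the answer is 2467/139.

2467/139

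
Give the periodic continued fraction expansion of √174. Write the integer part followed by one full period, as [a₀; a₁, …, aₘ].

[13; 5, 4, 5, 26]

a₀ = ⌊√174⌋ = 13.
With m₀=0, d₀=1 and mₖ₊₁ = dₖaₖ − mₖ, dₖ₊₁ = (n − mₖ₊₁²)/dₖ, aₖ₊₁ = ⌊(a₀+mₖ₊₁)/dₖ₊₁⌋:
  k=1: m=13, d=5, a=5
  k=2: m=12, d=6, a=4
  k=3: m=12, d=5, a=5
  k=4: m=13, d=1, a=26
d=1 and a=2a₀=26 at k=4, so the next step gives (m, d) = (13, 5) again — its k=1 value — and the period has length 4.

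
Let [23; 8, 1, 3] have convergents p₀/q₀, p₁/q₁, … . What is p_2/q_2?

Using pₖ = aₖpₖ₋₁ + pₖ₋₂, qₖ = aₖqₖ₋₁ + qₖ₋₂ (with p₋₁=1, p₋₂=0, q₋₁=0, q₋₂=1):
  k=0: a=23, p=23, q=1
  k=1: a=8, p=185, q=8
  k=2: a=1, p=208, q=9

208/9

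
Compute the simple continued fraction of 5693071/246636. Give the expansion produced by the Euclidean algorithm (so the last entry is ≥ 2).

5693071 = 23×246636 + 20443
246636 = 12×20443 + 1320
20443 = 15×1320 + 643
1320 = 2×643 + 34
643 = 18×34 + 31
34 = 1×31 + 3
31 = 10×3 + 1
3 = 3×1 + 0  (stop)
So 5693071/246636 = [23; 12, 15, 2, 18, 1, 10, 3].

[23; 12, 15, 2, 18, 1, 10, 3]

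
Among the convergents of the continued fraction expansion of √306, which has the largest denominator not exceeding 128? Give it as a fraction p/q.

√306 = [17; 2, 34, …] (period length 2).
Convergents:
  p_0/q_0 = 17/1
  p_1/q_1 = 35/2
  p_2/q_2 = 1207/69
  p_3/q_3 = 2449/140
q_2 = 69 ≤ 128 < 140 = q_3, so the answer is 1207/69.

1207/69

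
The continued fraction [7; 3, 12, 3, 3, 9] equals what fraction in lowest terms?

25819/3525

Using pₖ = aₖpₖ₋₁ + pₖ₋₂ and qₖ = aₖqₖ₋₁ + qₖ₋₂:
  k=0: a=7, p=7, q=1
  k=1: a=3, p=22, q=3
  k=2: a=12, p=271, q=37
  k=3: a=3, p=835, q=114
  k=4: a=3, p=2776, q=379
  k=5: a=9, p=25819, q=3525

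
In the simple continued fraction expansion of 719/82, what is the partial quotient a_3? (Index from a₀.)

719 = 8·82 + 63   →  a_0 = 8
82 = 1·63 + 19   →  a_1 = 1
63 = 3·19 + 6   →  a_2 = 3
19 = 3·6 + 1   →  a_3 = 3

3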